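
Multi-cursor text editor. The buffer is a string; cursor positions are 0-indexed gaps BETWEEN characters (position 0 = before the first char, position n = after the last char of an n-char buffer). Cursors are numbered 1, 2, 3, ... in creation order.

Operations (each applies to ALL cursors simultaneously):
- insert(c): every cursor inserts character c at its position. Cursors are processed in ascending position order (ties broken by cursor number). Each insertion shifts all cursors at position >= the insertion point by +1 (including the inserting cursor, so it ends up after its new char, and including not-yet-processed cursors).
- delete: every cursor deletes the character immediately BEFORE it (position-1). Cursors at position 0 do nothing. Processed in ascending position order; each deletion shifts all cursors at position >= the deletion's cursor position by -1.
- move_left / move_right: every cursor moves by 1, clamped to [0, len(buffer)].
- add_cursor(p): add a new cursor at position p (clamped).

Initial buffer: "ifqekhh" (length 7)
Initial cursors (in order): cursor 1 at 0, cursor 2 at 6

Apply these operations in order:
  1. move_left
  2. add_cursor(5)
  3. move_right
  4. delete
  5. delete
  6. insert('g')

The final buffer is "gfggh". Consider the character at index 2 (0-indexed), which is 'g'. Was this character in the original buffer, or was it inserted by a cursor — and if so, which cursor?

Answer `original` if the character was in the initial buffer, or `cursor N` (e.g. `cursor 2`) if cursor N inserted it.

After op 1 (move_left): buffer="ifqekhh" (len 7), cursors c1@0 c2@5, authorship .......
After op 2 (add_cursor(5)): buffer="ifqekhh" (len 7), cursors c1@0 c2@5 c3@5, authorship .......
After op 3 (move_right): buffer="ifqekhh" (len 7), cursors c1@1 c2@6 c3@6, authorship .......
After op 4 (delete): buffer="fqeh" (len 4), cursors c1@0 c2@3 c3@3, authorship ....
After op 5 (delete): buffer="fh" (len 2), cursors c1@0 c2@1 c3@1, authorship ..
After op 6 (insert('g')): buffer="gfggh" (len 5), cursors c1@1 c2@4 c3@4, authorship 1.23.
Authorship (.=original, N=cursor N): 1 . 2 3 .
Index 2: author = 2

Answer: cursor 2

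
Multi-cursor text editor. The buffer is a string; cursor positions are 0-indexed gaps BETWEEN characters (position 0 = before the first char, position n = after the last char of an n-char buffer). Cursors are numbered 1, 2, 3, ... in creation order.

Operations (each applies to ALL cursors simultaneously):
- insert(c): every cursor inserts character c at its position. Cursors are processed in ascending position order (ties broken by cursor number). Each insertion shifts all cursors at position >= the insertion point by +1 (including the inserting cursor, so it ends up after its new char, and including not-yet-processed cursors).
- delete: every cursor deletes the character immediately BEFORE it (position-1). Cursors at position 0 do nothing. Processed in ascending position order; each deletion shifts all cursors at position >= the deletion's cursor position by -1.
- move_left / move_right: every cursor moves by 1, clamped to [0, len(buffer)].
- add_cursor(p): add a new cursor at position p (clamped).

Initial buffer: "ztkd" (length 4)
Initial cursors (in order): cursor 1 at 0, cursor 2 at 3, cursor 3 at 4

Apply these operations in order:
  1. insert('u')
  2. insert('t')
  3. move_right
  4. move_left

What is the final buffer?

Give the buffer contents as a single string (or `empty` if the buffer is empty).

Answer: utztkutdut

Derivation:
After op 1 (insert('u')): buffer="uztkudu" (len 7), cursors c1@1 c2@5 c3@7, authorship 1...2.3
After op 2 (insert('t')): buffer="utztkutdut" (len 10), cursors c1@2 c2@7 c3@10, authorship 11...22.33
After op 3 (move_right): buffer="utztkutdut" (len 10), cursors c1@3 c2@8 c3@10, authorship 11...22.33
After op 4 (move_left): buffer="utztkutdut" (len 10), cursors c1@2 c2@7 c3@9, authorship 11...22.33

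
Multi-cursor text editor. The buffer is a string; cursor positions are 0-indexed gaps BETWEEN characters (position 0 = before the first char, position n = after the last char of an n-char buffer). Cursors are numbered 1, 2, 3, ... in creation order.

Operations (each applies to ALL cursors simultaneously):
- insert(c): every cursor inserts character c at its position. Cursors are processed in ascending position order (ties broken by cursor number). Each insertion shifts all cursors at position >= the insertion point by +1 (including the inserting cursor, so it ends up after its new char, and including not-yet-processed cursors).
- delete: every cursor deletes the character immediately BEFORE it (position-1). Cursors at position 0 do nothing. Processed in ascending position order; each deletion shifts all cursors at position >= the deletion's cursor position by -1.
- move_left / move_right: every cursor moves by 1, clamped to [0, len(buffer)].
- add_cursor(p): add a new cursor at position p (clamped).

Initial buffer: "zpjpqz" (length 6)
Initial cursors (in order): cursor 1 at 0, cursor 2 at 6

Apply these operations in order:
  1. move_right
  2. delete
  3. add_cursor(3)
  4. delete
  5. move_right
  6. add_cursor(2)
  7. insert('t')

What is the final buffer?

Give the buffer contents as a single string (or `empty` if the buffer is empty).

Answer: ptjttt

Derivation:
After op 1 (move_right): buffer="zpjpqz" (len 6), cursors c1@1 c2@6, authorship ......
After op 2 (delete): buffer="pjpq" (len 4), cursors c1@0 c2@4, authorship ....
After op 3 (add_cursor(3)): buffer="pjpq" (len 4), cursors c1@0 c3@3 c2@4, authorship ....
After op 4 (delete): buffer="pj" (len 2), cursors c1@0 c2@2 c3@2, authorship ..
After op 5 (move_right): buffer="pj" (len 2), cursors c1@1 c2@2 c3@2, authorship ..
After op 6 (add_cursor(2)): buffer="pj" (len 2), cursors c1@1 c2@2 c3@2 c4@2, authorship ..
After op 7 (insert('t')): buffer="ptjttt" (len 6), cursors c1@2 c2@6 c3@6 c4@6, authorship .1.234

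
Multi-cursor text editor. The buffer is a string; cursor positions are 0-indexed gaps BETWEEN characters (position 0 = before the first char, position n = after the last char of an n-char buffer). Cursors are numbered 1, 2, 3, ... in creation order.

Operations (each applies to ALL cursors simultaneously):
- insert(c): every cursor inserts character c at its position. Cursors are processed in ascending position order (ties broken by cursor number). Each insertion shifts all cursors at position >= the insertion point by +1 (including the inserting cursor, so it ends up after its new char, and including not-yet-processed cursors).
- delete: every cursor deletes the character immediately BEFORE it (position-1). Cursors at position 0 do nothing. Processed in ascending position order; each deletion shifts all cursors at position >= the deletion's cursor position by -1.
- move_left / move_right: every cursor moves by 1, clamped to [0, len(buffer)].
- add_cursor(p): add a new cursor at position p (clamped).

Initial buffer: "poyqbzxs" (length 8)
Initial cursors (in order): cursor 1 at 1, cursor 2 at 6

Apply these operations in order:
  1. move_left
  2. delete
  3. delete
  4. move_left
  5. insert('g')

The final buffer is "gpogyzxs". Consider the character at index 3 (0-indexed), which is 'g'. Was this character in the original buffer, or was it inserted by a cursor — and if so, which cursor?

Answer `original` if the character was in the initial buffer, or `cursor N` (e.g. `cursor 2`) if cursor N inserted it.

After op 1 (move_left): buffer="poyqbzxs" (len 8), cursors c1@0 c2@5, authorship ........
After op 2 (delete): buffer="poyqzxs" (len 7), cursors c1@0 c2@4, authorship .......
After op 3 (delete): buffer="poyzxs" (len 6), cursors c1@0 c2@3, authorship ......
After op 4 (move_left): buffer="poyzxs" (len 6), cursors c1@0 c2@2, authorship ......
After op 5 (insert('g')): buffer="gpogyzxs" (len 8), cursors c1@1 c2@4, authorship 1..2....
Authorship (.=original, N=cursor N): 1 . . 2 . . . .
Index 3: author = 2

Answer: cursor 2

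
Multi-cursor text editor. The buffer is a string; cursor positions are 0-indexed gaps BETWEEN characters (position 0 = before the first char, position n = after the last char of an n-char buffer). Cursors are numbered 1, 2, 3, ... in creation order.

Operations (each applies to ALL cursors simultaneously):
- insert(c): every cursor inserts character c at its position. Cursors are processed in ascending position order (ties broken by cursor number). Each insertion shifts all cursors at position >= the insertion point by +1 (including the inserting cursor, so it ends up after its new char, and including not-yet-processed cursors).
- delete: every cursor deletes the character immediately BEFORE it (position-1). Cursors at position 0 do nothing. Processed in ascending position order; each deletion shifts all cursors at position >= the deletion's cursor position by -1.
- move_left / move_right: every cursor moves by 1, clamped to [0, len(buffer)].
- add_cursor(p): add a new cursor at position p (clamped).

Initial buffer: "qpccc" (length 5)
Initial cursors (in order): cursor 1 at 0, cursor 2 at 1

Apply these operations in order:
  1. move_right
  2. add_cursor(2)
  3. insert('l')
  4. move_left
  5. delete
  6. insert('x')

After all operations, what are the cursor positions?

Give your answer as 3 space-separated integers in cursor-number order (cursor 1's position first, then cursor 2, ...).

After op 1 (move_right): buffer="qpccc" (len 5), cursors c1@1 c2@2, authorship .....
After op 2 (add_cursor(2)): buffer="qpccc" (len 5), cursors c1@1 c2@2 c3@2, authorship .....
After op 3 (insert('l')): buffer="qlpllccc" (len 8), cursors c1@2 c2@5 c3@5, authorship .1.23...
After op 4 (move_left): buffer="qlpllccc" (len 8), cursors c1@1 c2@4 c3@4, authorship .1.23...
After op 5 (delete): buffer="llccc" (len 5), cursors c1@0 c2@1 c3@1, authorship 13...
After op 6 (insert('x')): buffer="xlxxlccc" (len 8), cursors c1@1 c2@4 c3@4, authorship 11233...

Answer: 1 4 4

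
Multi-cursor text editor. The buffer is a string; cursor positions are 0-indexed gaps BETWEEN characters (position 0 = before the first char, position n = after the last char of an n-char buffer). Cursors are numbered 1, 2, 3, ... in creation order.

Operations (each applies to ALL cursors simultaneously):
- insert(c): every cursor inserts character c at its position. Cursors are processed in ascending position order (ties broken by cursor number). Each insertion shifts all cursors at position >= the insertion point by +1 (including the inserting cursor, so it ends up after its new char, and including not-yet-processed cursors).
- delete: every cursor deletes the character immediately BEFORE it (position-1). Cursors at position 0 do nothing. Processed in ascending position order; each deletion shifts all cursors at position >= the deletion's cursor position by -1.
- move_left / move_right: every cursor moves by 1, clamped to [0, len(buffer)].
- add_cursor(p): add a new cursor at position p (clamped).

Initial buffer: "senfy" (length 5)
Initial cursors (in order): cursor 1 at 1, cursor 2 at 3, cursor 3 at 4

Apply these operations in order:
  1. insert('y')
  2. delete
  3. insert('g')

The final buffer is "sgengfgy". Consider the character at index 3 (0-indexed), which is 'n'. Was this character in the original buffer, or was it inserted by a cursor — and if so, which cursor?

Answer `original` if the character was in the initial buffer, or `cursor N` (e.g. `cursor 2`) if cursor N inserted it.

After op 1 (insert('y')): buffer="syenyfyy" (len 8), cursors c1@2 c2@5 c3@7, authorship .1..2.3.
After op 2 (delete): buffer="senfy" (len 5), cursors c1@1 c2@3 c3@4, authorship .....
After op 3 (insert('g')): buffer="sgengfgy" (len 8), cursors c1@2 c2@5 c3@7, authorship .1..2.3.
Authorship (.=original, N=cursor N): . 1 . . 2 . 3 .
Index 3: author = original

Answer: original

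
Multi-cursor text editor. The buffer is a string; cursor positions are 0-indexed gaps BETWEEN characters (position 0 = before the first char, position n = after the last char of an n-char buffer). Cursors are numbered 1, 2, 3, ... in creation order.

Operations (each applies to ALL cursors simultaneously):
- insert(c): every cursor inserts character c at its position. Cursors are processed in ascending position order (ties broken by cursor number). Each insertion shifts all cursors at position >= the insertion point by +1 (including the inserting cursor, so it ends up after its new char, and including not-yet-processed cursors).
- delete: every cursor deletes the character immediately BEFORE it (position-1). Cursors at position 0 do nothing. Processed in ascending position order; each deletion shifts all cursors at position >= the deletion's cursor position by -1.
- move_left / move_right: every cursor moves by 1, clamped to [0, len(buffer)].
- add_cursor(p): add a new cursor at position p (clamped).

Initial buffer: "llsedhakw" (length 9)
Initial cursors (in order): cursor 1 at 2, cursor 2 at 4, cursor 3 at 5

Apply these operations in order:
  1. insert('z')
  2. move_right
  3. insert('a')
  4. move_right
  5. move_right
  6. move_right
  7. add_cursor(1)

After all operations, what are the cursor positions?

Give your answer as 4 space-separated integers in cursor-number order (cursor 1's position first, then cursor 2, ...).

Answer: 8 12 15 1

Derivation:
After op 1 (insert('z')): buffer="llzsezdzhakw" (len 12), cursors c1@3 c2@6 c3@8, authorship ..1..2.3....
After op 2 (move_right): buffer="llzsezdzhakw" (len 12), cursors c1@4 c2@7 c3@9, authorship ..1..2.3....
After op 3 (insert('a')): buffer="llzsaezdazhaakw" (len 15), cursors c1@5 c2@9 c3@12, authorship ..1.1.2.23.3...
After op 4 (move_right): buffer="llzsaezdazhaakw" (len 15), cursors c1@6 c2@10 c3@13, authorship ..1.1.2.23.3...
After op 5 (move_right): buffer="llzsaezdazhaakw" (len 15), cursors c1@7 c2@11 c3@14, authorship ..1.1.2.23.3...
After op 6 (move_right): buffer="llzsaezdazhaakw" (len 15), cursors c1@8 c2@12 c3@15, authorship ..1.1.2.23.3...
After op 7 (add_cursor(1)): buffer="llzsaezdazhaakw" (len 15), cursors c4@1 c1@8 c2@12 c3@15, authorship ..1.1.2.23.3...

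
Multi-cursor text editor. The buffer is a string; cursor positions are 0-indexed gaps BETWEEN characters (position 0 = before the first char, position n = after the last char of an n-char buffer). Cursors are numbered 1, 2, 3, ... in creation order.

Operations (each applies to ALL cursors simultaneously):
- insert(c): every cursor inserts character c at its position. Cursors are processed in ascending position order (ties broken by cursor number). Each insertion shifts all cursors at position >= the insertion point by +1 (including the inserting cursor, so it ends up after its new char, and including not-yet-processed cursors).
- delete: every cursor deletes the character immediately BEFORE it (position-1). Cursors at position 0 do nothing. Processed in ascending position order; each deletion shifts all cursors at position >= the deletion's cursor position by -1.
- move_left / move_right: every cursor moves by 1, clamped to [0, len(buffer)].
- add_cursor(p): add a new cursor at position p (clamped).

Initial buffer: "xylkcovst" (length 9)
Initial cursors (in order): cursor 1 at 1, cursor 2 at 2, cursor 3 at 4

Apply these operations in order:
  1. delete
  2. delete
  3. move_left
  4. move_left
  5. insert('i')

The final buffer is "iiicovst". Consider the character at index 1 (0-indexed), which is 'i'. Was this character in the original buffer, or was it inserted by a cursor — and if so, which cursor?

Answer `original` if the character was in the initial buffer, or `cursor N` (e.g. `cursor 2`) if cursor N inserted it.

After op 1 (delete): buffer="lcovst" (len 6), cursors c1@0 c2@0 c3@1, authorship ......
After op 2 (delete): buffer="covst" (len 5), cursors c1@0 c2@0 c3@0, authorship .....
After op 3 (move_left): buffer="covst" (len 5), cursors c1@0 c2@0 c3@0, authorship .....
After op 4 (move_left): buffer="covst" (len 5), cursors c1@0 c2@0 c3@0, authorship .....
After op 5 (insert('i')): buffer="iiicovst" (len 8), cursors c1@3 c2@3 c3@3, authorship 123.....
Authorship (.=original, N=cursor N): 1 2 3 . . . . .
Index 1: author = 2

Answer: cursor 2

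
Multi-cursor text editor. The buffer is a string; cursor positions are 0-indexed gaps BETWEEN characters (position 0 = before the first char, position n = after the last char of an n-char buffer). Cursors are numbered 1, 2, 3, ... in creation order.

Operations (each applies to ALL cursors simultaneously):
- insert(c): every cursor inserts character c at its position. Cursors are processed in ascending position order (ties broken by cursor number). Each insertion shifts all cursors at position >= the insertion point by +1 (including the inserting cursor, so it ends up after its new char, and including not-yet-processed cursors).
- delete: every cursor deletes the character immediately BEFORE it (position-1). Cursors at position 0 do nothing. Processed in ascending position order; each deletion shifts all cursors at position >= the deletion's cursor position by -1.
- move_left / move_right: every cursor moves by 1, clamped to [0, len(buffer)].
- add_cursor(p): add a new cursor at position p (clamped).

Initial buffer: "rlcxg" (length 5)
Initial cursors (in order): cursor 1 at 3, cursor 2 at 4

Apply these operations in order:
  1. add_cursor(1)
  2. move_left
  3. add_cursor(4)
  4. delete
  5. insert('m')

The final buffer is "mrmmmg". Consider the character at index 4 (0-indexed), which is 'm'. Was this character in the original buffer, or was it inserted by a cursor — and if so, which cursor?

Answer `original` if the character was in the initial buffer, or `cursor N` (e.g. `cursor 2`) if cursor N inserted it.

Answer: cursor 4

Derivation:
After op 1 (add_cursor(1)): buffer="rlcxg" (len 5), cursors c3@1 c1@3 c2@4, authorship .....
After op 2 (move_left): buffer="rlcxg" (len 5), cursors c3@0 c1@2 c2@3, authorship .....
After op 3 (add_cursor(4)): buffer="rlcxg" (len 5), cursors c3@0 c1@2 c2@3 c4@4, authorship .....
After op 4 (delete): buffer="rg" (len 2), cursors c3@0 c1@1 c2@1 c4@1, authorship ..
After op 5 (insert('m')): buffer="mrmmmg" (len 6), cursors c3@1 c1@5 c2@5 c4@5, authorship 3.124.
Authorship (.=original, N=cursor N): 3 . 1 2 4 .
Index 4: author = 4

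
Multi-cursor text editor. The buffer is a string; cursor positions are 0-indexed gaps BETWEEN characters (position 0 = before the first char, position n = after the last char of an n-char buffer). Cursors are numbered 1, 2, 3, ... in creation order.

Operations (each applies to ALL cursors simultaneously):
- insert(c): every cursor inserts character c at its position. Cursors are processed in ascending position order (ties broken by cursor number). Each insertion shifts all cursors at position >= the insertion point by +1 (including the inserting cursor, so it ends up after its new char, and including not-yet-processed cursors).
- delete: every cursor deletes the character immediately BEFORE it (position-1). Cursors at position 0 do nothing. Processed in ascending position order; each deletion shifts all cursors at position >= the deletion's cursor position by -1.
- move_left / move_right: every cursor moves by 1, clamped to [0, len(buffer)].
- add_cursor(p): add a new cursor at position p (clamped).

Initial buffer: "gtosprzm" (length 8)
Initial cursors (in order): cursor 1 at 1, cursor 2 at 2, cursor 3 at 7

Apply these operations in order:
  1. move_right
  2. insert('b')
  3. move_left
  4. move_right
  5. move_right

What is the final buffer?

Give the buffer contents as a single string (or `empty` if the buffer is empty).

After op 1 (move_right): buffer="gtosprzm" (len 8), cursors c1@2 c2@3 c3@8, authorship ........
After op 2 (insert('b')): buffer="gtbobsprzmb" (len 11), cursors c1@3 c2@5 c3@11, authorship ..1.2.....3
After op 3 (move_left): buffer="gtbobsprzmb" (len 11), cursors c1@2 c2@4 c3@10, authorship ..1.2.....3
After op 4 (move_right): buffer="gtbobsprzmb" (len 11), cursors c1@3 c2@5 c3@11, authorship ..1.2.....3
After op 5 (move_right): buffer="gtbobsprzmb" (len 11), cursors c1@4 c2@6 c3@11, authorship ..1.2.....3

Answer: gtbobsprzmb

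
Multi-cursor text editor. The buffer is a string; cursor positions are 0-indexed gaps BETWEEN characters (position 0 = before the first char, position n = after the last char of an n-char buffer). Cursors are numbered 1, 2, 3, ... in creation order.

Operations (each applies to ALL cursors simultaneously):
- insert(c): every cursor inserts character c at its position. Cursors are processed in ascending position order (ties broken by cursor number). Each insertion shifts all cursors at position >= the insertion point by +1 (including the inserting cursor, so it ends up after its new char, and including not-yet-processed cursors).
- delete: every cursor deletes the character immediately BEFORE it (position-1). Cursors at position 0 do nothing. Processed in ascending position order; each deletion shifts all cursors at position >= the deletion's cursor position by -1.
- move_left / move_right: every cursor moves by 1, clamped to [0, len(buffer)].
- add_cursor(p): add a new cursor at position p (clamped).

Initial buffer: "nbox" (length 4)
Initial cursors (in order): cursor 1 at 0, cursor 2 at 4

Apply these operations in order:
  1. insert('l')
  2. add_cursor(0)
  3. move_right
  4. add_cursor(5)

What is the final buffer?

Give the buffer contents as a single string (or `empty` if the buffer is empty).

Answer: lnboxl

Derivation:
After op 1 (insert('l')): buffer="lnboxl" (len 6), cursors c1@1 c2@6, authorship 1....2
After op 2 (add_cursor(0)): buffer="lnboxl" (len 6), cursors c3@0 c1@1 c2@6, authorship 1....2
After op 3 (move_right): buffer="lnboxl" (len 6), cursors c3@1 c1@2 c2@6, authorship 1....2
After op 4 (add_cursor(5)): buffer="lnboxl" (len 6), cursors c3@1 c1@2 c4@5 c2@6, authorship 1....2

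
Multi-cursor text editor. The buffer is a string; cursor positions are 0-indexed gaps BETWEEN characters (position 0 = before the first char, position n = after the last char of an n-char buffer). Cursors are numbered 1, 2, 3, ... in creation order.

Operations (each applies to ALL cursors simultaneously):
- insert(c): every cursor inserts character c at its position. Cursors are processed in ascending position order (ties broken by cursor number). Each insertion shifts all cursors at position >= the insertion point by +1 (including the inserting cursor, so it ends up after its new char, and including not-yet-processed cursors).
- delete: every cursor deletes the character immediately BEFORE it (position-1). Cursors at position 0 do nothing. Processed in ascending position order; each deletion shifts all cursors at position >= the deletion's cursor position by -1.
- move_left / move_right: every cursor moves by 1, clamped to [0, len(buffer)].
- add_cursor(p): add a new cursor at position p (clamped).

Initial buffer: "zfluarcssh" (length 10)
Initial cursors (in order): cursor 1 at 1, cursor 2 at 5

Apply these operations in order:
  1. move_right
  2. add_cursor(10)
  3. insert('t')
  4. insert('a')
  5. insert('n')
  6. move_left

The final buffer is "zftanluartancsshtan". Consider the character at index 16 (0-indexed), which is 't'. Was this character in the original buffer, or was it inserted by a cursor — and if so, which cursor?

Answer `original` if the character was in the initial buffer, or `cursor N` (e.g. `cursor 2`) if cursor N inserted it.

Answer: cursor 3

Derivation:
After op 1 (move_right): buffer="zfluarcssh" (len 10), cursors c1@2 c2@6, authorship ..........
After op 2 (add_cursor(10)): buffer="zfluarcssh" (len 10), cursors c1@2 c2@6 c3@10, authorship ..........
After op 3 (insert('t')): buffer="zftluartcssht" (len 13), cursors c1@3 c2@8 c3@13, authorship ..1....2....3
After op 4 (insert('a')): buffer="zftaluartacsshta" (len 16), cursors c1@4 c2@10 c3@16, authorship ..11....22....33
After op 5 (insert('n')): buffer="zftanluartancsshtan" (len 19), cursors c1@5 c2@12 c3@19, authorship ..111....222....333
After op 6 (move_left): buffer="zftanluartancsshtan" (len 19), cursors c1@4 c2@11 c3@18, authorship ..111....222....333
Authorship (.=original, N=cursor N): . . 1 1 1 . . . . 2 2 2 . . . . 3 3 3
Index 16: author = 3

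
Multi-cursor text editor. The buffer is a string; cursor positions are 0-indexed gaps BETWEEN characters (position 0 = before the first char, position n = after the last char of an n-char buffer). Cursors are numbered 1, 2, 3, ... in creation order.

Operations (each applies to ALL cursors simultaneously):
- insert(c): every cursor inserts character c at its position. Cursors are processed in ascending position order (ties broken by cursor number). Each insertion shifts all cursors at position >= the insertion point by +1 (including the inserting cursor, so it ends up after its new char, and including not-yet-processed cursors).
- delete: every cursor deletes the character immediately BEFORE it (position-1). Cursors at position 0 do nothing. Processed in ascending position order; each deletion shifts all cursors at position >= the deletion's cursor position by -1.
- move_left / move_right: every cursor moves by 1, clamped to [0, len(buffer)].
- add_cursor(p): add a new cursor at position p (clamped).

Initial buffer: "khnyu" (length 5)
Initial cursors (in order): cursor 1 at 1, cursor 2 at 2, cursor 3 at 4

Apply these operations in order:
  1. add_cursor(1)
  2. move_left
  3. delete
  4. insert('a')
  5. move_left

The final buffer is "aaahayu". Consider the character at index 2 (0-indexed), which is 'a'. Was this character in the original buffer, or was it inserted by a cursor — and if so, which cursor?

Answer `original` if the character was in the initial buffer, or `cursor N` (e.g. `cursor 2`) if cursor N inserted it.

After op 1 (add_cursor(1)): buffer="khnyu" (len 5), cursors c1@1 c4@1 c2@2 c3@4, authorship .....
After op 2 (move_left): buffer="khnyu" (len 5), cursors c1@0 c4@0 c2@1 c3@3, authorship .....
After op 3 (delete): buffer="hyu" (len 3), cursors c1@0 c2@0 c4@0 c3@1, authorship ...
After op 4 (insert('a')): buffer="aaahayu" (len 7), cursors c1@3 c2@3 c4@3 c3@5, authorship 124.3..
After op 5 (move_left): buffer="aaahayu" (len 7), cursors c1@2 c2@2 c4@2 c3@4, authorship 124.3..
Authorship (.=original, N=cursor N): 1 2 4 . 3 . .
Index 2: author = 4

Answer: cursor 4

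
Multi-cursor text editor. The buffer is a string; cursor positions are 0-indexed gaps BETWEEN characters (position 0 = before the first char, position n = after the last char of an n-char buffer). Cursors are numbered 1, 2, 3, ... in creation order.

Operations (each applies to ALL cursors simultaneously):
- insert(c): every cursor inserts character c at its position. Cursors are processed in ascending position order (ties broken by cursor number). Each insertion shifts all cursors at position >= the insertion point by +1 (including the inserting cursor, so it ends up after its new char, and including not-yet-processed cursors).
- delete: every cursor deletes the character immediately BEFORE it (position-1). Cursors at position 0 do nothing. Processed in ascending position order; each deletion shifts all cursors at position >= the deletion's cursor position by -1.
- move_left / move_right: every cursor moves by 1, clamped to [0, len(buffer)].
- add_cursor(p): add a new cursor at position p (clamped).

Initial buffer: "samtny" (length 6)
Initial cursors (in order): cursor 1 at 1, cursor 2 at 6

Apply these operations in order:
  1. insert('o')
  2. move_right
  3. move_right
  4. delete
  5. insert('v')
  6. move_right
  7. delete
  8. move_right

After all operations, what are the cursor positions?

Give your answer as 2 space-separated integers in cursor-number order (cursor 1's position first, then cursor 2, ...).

After op 1 (insert('o')): buffer="soamtnyo" (len 8), cursors c1@2 c2@8, authorship .1.....2
After op 2 (move_right): buffer="soamtnyo" (len 8), cursors c1@3 c2@8, authorship .1.....2
After op 3 (move_right): buffer="soamtnyo" (len 8), cursors c1@4 c2@8, authorship .1.....2
After op 4 (delete): buffer="soatny" (len 6), cursors c1@3 c2@6, authorship .1....
After op 5 (insert('v')): buffer="soavtnyv" (len 8), cursors c1@4 c2@8, authorship .1.1...2
After op 6 (move_right): buffer="soavtnyv" (len 8), cursors c1@5 c2@8, authorship .1.1...2
After op 7 (delete): buffer="soavny" (len 6), cursors c1@4 c2@6, authorship .1.1..
After op 8 (move_right): buffer="soavny" (len 6), cursors c1@5 c2@6, authorship .1.1..

Answer: 5 6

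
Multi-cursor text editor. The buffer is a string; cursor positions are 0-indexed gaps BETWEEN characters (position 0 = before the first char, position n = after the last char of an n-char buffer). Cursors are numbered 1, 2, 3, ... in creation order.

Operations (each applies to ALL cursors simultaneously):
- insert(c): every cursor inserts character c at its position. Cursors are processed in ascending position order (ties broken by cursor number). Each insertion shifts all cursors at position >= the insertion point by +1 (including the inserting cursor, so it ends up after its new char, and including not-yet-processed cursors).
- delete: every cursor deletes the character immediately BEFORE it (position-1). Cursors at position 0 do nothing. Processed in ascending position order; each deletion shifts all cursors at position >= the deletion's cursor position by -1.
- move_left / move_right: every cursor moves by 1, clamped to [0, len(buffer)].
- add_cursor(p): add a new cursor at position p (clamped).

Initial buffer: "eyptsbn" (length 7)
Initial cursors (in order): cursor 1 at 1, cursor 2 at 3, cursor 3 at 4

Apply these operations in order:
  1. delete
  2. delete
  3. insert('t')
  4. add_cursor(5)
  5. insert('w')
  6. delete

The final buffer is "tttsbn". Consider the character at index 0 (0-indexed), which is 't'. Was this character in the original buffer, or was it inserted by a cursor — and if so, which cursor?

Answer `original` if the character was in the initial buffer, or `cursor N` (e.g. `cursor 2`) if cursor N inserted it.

After op 1 (delete): buffer="ysbn" (len 4), cursors c1@0 c2@1 c3@1, authorship ....
After op 2 (delete): buffer="sbn" (len 3), cursors c1@0 c2@0 c3@0, authorship ...
After op 3 (insert('t')): buffer="tttsbn" (len 6), cursors c1@3 c2@3 c3@3, authorship 123...
After op 4 (add_cursor(5)): buffer="tttsbn" (len 6), cursors c1@3 c2@3 c3@3 c4@5, authorship 123...
After op 5 (insert('w')): buffer="tttwwwsbwn" (len 10), cursors c1@6 c2@6 c3@6 c4@9, authorship 123123..4.
After op 6 (delete): buffer="tttsbn" (len 6), cursors c1@3 c2@3 c3@3 c4@5, authorship 123...
Authorship (.=original, N=cursor N): 1 2 3 . . .
Index 0: author = 1

Answer: cursor 1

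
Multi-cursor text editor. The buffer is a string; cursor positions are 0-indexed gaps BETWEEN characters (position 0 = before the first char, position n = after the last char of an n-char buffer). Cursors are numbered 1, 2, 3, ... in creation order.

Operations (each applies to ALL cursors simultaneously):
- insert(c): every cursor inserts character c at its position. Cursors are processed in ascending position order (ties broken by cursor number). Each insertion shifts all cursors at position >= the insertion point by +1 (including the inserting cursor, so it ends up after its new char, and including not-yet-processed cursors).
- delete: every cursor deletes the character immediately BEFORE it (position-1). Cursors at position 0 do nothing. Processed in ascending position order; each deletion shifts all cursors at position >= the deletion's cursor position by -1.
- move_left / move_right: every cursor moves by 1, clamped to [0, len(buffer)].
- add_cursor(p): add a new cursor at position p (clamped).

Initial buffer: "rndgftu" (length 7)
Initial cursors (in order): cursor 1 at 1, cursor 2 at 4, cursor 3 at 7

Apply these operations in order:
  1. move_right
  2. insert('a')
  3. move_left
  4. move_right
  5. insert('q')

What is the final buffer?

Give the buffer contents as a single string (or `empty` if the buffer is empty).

Answer: rnaqdgfaqtuaq

Derivation:
After op 1 (move_right): buffer="rndgftu" (len 7), cursors c1@2 c2@5 c3@7, authorship .......
After op 2 (insert('a')): buffer="rnadgfatua" (len 10), cursors c1@3 c2@7 c3@10, authorship ..1...2..3
After op 3 (move_left): buffer="rnadgfatua" (len 10), cursors c1@2 c2@6 c3@9, authorship ..1...2..3
After op 4 (move_right): buffer="rnadgfatua" (len 10), cursors c1@3 c2@7 c3@10, authorship ..1...2..3
After op 5 (insert('q')): buffer="rnaqdgfaqtuaq" (len 13), cursors c1@4 c2@9 c3@13, authorship ..11...22..33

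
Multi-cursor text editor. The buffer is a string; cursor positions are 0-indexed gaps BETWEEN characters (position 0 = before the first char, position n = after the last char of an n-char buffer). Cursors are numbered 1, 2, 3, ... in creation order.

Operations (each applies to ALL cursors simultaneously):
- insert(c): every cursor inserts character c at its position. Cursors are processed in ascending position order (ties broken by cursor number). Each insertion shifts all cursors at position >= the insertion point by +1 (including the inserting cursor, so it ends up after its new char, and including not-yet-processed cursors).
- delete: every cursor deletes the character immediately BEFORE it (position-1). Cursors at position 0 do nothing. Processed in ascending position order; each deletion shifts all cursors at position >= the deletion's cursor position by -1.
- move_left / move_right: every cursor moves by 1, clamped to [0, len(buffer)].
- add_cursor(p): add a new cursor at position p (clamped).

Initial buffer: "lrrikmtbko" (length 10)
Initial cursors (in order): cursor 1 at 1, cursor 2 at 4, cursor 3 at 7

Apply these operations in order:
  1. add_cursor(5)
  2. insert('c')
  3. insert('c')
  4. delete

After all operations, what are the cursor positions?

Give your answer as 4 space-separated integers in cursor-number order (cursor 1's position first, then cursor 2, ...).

Answer: 2 6 11 8

Derivation:
After op 1 (add_cursor(5)): buffer="lrrikmtbko" (len 10), cursors c1@1 c2@4 c4@5 c3@7, authorship ..........
After op 2 (insert('c')): buffer="lcrrickcmtcbko" (len 14), cursors c1@2 c2@6 c4@8 c3@11, authorship .1...2.4..3...
After op 3 (insert('c')): buffer="lccrricckccmtccbko" (len 18), cursors c1@3 c2@8 c4@11 c3@15, authorship .11...22.44..33...
After op 4 (delete): buffer="lcrrickcmtcbko" (len 14), cursors c1@2 c2@6 c4@8 c3@11, authorship .1...2.4..3...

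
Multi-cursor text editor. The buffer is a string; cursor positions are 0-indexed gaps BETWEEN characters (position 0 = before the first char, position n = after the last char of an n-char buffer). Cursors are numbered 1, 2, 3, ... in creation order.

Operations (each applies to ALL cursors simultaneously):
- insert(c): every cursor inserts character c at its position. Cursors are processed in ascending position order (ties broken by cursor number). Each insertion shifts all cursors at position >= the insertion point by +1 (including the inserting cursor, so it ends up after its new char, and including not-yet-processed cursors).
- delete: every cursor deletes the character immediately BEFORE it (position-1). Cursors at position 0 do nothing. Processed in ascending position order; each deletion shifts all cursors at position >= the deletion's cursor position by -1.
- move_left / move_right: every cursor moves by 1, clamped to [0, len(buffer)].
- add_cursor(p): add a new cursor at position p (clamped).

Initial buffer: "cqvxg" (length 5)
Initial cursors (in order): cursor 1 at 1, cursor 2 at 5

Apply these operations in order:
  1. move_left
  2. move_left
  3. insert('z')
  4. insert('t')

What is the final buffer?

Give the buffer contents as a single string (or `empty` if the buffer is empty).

Answer: ztcqvztxg

Derivation:
After op 1 (move_left): buffer="cqvxg" (len 5), cursors c1@0 c2@4, authorship .....
After op 2 (move_left): buffer="cqvxg" (len 5), cursors c1@0 c2@3, authorship .....
After op 3 (insert('z')): buffer="zcqvzxg" (len 7), cursors c1@1 c2@5, authorship 1...2..
After op 4 (insert('t')): buffer="ztcqvztxg" (len 9), cursors c1@2 c2@7, authorship 11...22..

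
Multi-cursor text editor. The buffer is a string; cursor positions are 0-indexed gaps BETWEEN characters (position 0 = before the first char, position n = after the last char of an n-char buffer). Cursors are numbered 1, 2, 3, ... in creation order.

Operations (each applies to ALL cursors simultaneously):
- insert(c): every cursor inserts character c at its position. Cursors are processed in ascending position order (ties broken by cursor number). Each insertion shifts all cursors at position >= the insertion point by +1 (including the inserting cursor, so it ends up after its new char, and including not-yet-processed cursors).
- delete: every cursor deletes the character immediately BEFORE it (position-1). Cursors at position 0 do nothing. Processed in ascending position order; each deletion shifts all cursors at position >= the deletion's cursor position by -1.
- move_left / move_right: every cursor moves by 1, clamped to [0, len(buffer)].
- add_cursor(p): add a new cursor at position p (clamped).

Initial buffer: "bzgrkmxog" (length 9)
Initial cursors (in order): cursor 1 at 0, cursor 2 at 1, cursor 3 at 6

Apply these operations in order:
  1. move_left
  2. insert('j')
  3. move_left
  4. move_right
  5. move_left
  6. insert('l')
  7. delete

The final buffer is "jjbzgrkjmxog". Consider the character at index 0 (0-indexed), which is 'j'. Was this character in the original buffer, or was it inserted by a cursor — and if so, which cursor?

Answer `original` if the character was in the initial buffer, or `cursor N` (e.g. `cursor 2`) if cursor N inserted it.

Answer: cursor 1

Derivation:
After op 1 (move_left): buffer="bzgrkmxog" (len 9), cursors c1@0 c2@0 c3@5, authorship .........
After op 2 (insert('j')): buffer="jjbzgrkjmxog" (len 12), cursors c1@2 c2@2 c3@8, authorship 12.....3....
After op 3 (move_left): buffer="jjbzgrkjmxog" (len 12), cursors c1@1 c2@1 c3@7, authorship 12.....3....
After op 4 (move_right): buffer="jjbzgrkjmxog" (len 12), cursors c1@2 c2@2 c3@8, authorship 12.....3....
After op 5 (move_left): buffer="jjbzgrkjmxog" (len 12), cursors c1@1 c2@1 c3@7, authorship 12.....3....
After op 6 (insert('l')): buffer="jlljbzgrkljmxog" (len 15), cursors c1@3 c2@3 c3@10, authorship 1122.....33....
After op 7 (delete): buffer="jjbzgrkjmxog" (len 12), cursors c1@1 c2@1 c3@7, authorship 12.....3....
Authorship (.=original, N=cursor N): 1 2 . . . . . 3 . . . .
Index 0: author = 1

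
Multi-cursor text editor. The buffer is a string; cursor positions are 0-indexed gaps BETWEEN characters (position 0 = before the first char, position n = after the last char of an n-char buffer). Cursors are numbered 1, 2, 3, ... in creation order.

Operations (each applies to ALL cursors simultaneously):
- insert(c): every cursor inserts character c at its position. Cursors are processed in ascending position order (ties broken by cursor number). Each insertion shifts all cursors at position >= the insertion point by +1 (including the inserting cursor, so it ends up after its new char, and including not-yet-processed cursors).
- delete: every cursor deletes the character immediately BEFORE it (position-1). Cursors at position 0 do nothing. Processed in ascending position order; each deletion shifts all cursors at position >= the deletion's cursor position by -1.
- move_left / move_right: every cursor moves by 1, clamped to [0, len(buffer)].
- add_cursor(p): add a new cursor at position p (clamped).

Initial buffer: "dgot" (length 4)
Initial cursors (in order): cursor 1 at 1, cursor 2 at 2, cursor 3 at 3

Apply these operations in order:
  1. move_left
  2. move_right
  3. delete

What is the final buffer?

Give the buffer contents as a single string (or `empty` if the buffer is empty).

Answer: t

Derivation:
After op 1 (move_left): buffer="dgot" (len 4), cursors c1@0 c2@1 c3@2, authorship ....
After op 2 (move_right): buffer="dgot" (len 4), cursors c1@1 c2@2 c3@3, authorship ....
After op 3 (delete): buffer="t" (len 1), cursors c1@0 c2@0 c3@0, authorship .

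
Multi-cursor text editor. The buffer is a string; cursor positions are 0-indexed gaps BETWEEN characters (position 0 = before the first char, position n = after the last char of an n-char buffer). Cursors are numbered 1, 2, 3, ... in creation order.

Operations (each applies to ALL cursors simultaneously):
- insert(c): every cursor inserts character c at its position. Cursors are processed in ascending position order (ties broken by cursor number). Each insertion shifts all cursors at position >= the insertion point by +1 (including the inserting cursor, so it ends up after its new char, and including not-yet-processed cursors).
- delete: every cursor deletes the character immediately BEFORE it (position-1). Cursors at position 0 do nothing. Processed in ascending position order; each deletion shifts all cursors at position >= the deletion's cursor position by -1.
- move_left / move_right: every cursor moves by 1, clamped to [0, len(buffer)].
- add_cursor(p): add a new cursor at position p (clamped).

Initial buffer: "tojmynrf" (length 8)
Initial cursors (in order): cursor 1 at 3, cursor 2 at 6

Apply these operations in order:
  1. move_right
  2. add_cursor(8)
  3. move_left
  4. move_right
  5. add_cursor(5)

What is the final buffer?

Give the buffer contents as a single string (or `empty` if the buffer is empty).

After op 1 (move_right): buffer="tojmynrf" (len 8), cursors c1@4 c2@7, authorship ........
After op 2 (add_cursor(8)): buffer="tojmynrf" (len 8), cursors c1@4 c2@7 c3@8, authorship ........
After op 3 (move_left): buffer="tojmynrf" (len 8), cursors c1@3 c2@6 c3@7, authorship ........
After op 4 (move_right): buffer="tojmynrf" (len 8), cursors c1@4 c2@7 c3@8, authorship ........
After op 5 (add_cursor(5)): buffer="tojmynrf" (len 8), cursors c1@4 c4@5 c2@7 c3@8, authorship ........

Answer: tojmynrf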